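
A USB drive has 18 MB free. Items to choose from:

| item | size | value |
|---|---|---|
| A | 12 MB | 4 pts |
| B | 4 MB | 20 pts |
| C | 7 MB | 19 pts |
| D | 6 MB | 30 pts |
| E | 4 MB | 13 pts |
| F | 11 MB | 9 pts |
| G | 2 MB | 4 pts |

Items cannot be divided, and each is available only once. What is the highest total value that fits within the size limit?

Check high-value combinations within 18 MB:
- B+C+D: size 4+7+6=17, value 20+19+30=69
- B+D+E+G: size 4+6+4+2=16, value 20+30+13+4=67
- B+D+E: size 4+6+4=14, value 20+30+13=63
- C+D+E: size 7+6+4=17, value 19+30+13=62
Best: 69 pts.

69 pts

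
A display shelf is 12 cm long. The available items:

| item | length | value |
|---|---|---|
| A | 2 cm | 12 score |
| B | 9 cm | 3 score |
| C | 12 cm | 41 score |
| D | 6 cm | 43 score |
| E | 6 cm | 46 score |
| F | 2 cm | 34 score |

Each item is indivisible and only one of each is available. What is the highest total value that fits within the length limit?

This is a 0/1 knapsack; check combinations near the capacity.
- A+E+F: length 2+6+2=10, value 12+46+34=92
- A+D+F: length 2+6+2=10, value 12+43+34=89
- D+E: length 6+6=12, value 43+46=89
- E+F: length 6+2=8, value 46+34=80
Best: 92 score.

92 score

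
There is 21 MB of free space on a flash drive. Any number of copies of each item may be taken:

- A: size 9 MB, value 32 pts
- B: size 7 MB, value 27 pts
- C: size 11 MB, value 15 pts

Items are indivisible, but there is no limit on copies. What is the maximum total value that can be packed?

81 pts

Best value-per-unit is B at 27/7, and filling with it alone uses size 3×7=21. No mix of the others beats 3×27 = 81.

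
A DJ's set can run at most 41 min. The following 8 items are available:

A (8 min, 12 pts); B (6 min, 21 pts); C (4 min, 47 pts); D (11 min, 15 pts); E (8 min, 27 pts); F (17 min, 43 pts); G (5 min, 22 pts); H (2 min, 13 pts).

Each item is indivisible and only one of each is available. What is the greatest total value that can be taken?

Check high-value combinations within 41 min:
- B+C+E+F+G: duration 6+4+8+17+5=40, value 21+47+27+43+22=160
- C+E+F+G+H: duration 4+8+17+5+2=36, value 47+27+43+22+13=152
- B+C+E+F+H: duration 6+4+8+17+2=37, value 21+47+27+43+13=151
- B+C+F+G+H: duration 6+4+17+5+2=34, value 21+47+43+22+13=146
- B+C+D+E+G+H: duration 6+4+11+8+5+2=36, value 21+47+15+27+22+13=145
Best: 160 pts.

160 pts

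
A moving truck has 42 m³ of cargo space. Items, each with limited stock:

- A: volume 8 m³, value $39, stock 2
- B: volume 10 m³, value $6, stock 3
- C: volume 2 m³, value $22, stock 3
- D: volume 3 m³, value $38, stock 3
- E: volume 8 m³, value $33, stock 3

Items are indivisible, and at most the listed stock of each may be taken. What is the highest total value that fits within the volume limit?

$291

Best selections within volume 42 and stock limits:
- 2×A + 3×C + 3×D + 1×E: volume 39, value 291
- 1×A + 3×C + 3×D + 2×E: volume 39, value 285
Best: $291.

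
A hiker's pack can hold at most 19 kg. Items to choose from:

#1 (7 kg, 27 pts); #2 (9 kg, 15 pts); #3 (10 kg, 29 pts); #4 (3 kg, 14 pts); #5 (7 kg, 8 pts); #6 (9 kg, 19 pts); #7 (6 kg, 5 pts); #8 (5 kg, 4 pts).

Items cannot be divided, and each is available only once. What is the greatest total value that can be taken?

60 pts

Check high-value combinations within 19 kg:
- #1+#4+#6: weight 7+3+9=19, value 27+14+19=60
- #1+#3: weight 7+10=17, value 27+29=56
- #1+#2+#4: weight 7+9+3=19, value 27+15+14=56
- #1+#4+#5: weight 7+3+7=17, value 27+14+8=49
Best: 60 pts.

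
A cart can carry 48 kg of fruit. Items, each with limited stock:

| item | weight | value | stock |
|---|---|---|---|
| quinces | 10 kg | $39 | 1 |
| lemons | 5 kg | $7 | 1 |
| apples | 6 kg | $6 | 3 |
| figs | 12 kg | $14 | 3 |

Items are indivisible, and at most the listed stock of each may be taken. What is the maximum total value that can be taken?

Best selections within weight 48 and stock limits:
- 1×quinces + 3×figs: weight 46, value 81
- 1×quinces + 1×lemons + 1×apples + 2×figs: weight 45, value 80
Best: $81.

$81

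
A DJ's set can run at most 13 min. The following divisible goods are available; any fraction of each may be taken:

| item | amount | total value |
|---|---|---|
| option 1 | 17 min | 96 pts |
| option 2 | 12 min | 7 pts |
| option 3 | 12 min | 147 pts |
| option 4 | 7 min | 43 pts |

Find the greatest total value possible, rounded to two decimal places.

Take in order of value per unit:
- option 3 (147/12 per unit): all 12 → value 147, running total 147.00
- option 4 (43/7 per unit): 1 of 7 → value 1×43/7 = 6.1429, running total 153.14
Total 153.14.

153.14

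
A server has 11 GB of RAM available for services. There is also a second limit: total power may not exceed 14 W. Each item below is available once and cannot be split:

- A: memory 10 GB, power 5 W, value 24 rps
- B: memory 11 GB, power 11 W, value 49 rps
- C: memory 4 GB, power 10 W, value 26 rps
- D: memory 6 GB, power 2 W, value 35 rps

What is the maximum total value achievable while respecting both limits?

Feasible sets respecting both limits:
- C+D: memory 10, power 12, value 61
- B: memory 11, power 11, value 49
- D: memory 6, power 2, value 35
Best: 61 rps.

61 rps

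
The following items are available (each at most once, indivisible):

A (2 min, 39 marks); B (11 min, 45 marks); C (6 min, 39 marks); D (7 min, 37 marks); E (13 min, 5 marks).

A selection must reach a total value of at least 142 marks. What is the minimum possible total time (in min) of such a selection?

Subsets with value ≥ 142, sorted by total time:
- A+B+C+D: time 26, value 160
- A+B+C+D+E: time 39, value 165
Minimum time: 26 min.

26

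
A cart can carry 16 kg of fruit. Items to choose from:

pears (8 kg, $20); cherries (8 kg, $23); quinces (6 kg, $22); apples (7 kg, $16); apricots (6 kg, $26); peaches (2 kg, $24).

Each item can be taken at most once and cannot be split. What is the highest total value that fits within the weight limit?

$73

Check high-value combinations within 16 kg:
- cherries+apricots+peaches: weight 8+6+2=16, value 23+26+24=73
- quinces+apricots+peaches: weight 6+6+2=14, value 22+26+24=72
- pears+apricots+peaches: weight 8+6+2=16, value 20+26+24=70
- cherries+quinces+peaches: weight 8+6+2=16, value 23+22+24=69
- apples+apricots+peaches: weight 7+6+2=15, value 16+26+24=66
Best: $73.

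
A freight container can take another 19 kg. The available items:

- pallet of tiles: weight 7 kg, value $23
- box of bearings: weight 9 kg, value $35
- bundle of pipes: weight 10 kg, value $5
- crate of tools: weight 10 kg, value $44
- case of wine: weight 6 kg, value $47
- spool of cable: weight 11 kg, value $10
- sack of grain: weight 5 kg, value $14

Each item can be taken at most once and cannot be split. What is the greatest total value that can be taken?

$91

Check high-value combinations within 19 kg:
- crate of tools+case of wine: weight 10+6=16, value 44+47=91
- pallet of tiles+case of wine+sack of grain: weight 7+6+5=18, value 23+47+14=84
- box of bearings+case of wine: weight 9+6=15, value 35+47=82
- box of bearings+crate of tools: weight 9+10=19, value 35+44=79
- pallet of tiles+case of wine: weight 7+6=13, value 23+47=70
Best: $91.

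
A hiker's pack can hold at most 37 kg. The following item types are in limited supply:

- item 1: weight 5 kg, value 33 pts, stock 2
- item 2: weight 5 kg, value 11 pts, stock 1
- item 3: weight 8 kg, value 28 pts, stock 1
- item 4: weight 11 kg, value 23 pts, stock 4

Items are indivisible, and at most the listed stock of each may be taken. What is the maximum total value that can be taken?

Best selections within weight 37 and stock limits:
- 2×item 1 + 1×item 2 + 1×item 3 + 1×item 4: weight 34, value 128
- 2×item 1 + 1×item 2 + 2×item 4: weight 37, value 123
- 2×item 1 + 1×item 3 + 1×item 4: weight 29, value 117
- 2×item 1 + 2×item 4: weight 32, value 112
Best: 128 pts.

128 pts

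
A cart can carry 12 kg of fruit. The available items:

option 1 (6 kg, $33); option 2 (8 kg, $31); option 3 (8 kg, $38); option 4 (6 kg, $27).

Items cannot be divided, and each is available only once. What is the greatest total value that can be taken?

$60

Check high-value combinations within 12 kg:
- option 1+option 4: weight 6+6=12, value 33+27=60
- option 3: weight 8, value 38
- option 1: weight 6, value 33
- option 2: weight 8, value 31
- option 4: weight 6, value 27
Best: $60.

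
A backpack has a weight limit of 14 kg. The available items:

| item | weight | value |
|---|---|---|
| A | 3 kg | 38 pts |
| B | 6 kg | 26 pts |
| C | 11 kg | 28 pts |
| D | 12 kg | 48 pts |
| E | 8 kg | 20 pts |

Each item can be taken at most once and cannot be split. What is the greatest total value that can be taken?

Check high-value combinations within 14 kg:
- A+C: weight 3+11=14, value 38+28=66
- A+B: weight 3+6=9, value 38+26=64
- A+E: weight 3+8=11, value 38+20=58
- D: weight 12, value 48
Best: 66 pts.

66 pts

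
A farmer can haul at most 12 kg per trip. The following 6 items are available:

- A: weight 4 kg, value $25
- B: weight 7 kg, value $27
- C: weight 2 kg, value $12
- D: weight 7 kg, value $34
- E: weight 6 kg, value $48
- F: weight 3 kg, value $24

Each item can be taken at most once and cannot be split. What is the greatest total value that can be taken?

$85

Check high-value combinations within 12 kg:
- A+C+E: weight 4+2+6=12, value 25+12+48=85
- C+E+F: weight 2+6+3=11, value 12+48+24=84
- A+E: weight 4+6=10, value 25+48=73
- E+F: weight 6+3=9, value 48+24=72
Best: $85.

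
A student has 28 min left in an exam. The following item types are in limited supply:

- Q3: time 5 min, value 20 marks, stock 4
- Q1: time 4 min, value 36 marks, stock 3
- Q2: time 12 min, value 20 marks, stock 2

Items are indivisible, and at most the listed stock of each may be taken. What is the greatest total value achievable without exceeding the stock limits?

168 marks

Top feasible selections:
- 3×Q3 + 3×Q1: time 27, value 168
- 4×Q3 + 2×Q1: time 28, value 152
- 2×Q3 + 3×Q1: time 22, value 148
Best: 168 marks.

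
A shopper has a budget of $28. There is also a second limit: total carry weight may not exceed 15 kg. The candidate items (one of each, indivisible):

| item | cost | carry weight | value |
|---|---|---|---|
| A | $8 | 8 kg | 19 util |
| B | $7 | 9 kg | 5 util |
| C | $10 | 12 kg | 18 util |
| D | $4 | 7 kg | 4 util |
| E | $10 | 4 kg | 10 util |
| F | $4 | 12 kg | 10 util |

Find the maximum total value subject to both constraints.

29 util

Feasible sets respecting both limits:
- A+E: cost 18, carry weight 12, value 29
- A+D: cost 12, carry weight 15, value 23
- A: cost 8, carry weight 8, value 19
Best: 29 util.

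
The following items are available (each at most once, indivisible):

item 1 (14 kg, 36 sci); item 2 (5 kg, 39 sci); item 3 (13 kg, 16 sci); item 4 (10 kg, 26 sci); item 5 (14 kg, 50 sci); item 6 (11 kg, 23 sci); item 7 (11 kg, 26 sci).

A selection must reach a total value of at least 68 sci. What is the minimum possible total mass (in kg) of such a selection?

Subsets with value ≥ 68, sorted by total mass:
- item 2+item 5: mass 19, value 89
- item 1+item 2: mass 19, value 75
Minimum mass: 19 kg.

19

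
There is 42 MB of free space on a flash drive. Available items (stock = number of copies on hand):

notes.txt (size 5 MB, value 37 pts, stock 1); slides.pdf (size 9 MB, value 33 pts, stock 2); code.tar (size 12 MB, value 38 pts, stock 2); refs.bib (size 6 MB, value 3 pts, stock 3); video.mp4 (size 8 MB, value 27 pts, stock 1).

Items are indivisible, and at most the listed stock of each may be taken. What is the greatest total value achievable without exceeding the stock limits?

Top feasible selections:
- 1×notes.txt + 1×slides.pdf + 2×code.tar: size 38, value 146
- 1×notes.txt + 2×slides.pdf + 1×code.tar + 1×refs.bib: size 41, value 144
- 2×slides.pdf + 2×code.tar: size 42, value 142
Best: 146 pts.

146 pts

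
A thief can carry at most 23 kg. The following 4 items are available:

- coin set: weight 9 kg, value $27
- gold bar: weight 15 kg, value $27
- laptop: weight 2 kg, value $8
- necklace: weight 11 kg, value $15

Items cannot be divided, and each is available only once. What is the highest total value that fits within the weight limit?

$50

Check high-value combinations within 23 kg:
- coin set+laptop+necklace: weight 9+2+11=22, value 27+8+15=50
- coin set+necklace: weight 9+11=20, value 27+15=42
- coin set+laptop: weight 9+2=11, value 27+8=35
- gold bar+laptop: weight 15+2=17, value 27+8=35
- coin set: weight 9, value 27
Best: $50.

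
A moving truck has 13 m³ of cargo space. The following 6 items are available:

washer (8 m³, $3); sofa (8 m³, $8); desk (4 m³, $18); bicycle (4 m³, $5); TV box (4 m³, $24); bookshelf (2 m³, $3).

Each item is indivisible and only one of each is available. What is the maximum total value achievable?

Check high-value combinations within 13 m³:
- desk+bicycle+TV box: volume 4+4+4=12, value 18+5+24=47
- desk+TV box+bookshelf: volume 4+4+2=10, value 18+24+3=45
- desk+TV box: volume 4+4=8, value 18+24=42
Best: $47.

$47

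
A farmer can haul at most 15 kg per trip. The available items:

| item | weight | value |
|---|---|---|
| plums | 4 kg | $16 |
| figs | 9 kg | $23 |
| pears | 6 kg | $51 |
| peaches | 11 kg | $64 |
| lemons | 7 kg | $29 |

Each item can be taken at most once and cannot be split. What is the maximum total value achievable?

$80

Check high-value combinations within 15 kg:
- pears+lemons: weight 6+7=13, value 51+29=80
- plums+peaches: weight 4+11=15, value 16+64=80
- figs+pears: weight 9+6=15, value 23+51=74
Best: $80.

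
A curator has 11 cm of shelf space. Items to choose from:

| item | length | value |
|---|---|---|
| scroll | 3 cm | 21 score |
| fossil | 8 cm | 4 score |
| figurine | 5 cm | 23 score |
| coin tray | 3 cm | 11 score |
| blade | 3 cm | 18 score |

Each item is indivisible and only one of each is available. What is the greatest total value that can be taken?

Check high-value combinations within 11 cm:
- scroll+figurine+blade: length 3+5+3=11, value 21+23+18=62
- scroll+figurine+coin tray: length 3+5+3=11, value 21+23+11=55
- figurine+coin tray+blade: length 5+3+3=11, value 23+11+18=52
Best: 62 score.

62 score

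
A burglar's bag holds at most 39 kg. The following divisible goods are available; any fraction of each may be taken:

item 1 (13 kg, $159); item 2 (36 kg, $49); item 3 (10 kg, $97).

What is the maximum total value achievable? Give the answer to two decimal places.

Take in order of value per unit:
- item 1 (159/13 per unit): all 13 → value 159, running total 159.00
- item 3 (97/10 per unit): all 10 → value 97, running total 256.00
- item 2 (49/36 per unit): 16 of 36 → value 16×49/36 = 21.7778, running total 277.78
Total 277.78.

277.78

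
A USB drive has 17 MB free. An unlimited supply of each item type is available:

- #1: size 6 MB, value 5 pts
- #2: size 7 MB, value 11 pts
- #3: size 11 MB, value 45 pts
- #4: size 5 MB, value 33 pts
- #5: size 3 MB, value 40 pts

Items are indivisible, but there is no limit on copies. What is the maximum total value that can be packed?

200 pts

Best value-per-unit is #5 at 40/3, and filling with it alone uses size 5×3=15. No mix of the others beats 5×40 = 200.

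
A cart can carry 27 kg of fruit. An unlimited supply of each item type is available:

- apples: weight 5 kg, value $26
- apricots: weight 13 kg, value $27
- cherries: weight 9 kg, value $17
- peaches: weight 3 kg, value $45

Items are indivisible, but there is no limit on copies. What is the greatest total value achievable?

$405

Best value-per-unit is peaches at 45/3, and filling with it alone uses weight 9×3=27. No mix of the others beats 9×45 = 405.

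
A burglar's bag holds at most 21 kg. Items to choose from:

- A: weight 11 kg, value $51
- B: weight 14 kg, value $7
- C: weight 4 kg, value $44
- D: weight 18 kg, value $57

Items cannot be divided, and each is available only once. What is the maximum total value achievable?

$95

Check high-value combinations within 21 kg:
- A+C: weight 11+4=15, value 51+44=95
- D: weight 18, value 57
- A: weight 11, value 51
Best: $95.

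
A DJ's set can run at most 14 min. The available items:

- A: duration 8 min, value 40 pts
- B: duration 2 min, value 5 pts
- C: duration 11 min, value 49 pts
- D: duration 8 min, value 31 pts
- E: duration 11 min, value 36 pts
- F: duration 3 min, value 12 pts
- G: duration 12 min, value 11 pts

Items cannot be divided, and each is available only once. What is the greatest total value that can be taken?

This is a 0/1 knapsack; check combinations near the capacity.
- C+F: duration 11+3=14, value 49+12=61
- A+B+F: duration 8+2+3=13, value 40+5+12=57
- B+C: duration 2+11=13, value 5+49=54
Best: 61 pts.

61 pts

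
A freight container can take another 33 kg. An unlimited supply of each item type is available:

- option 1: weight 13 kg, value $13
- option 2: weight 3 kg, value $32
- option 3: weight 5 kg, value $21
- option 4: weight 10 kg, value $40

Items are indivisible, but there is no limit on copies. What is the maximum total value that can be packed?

Best value-per-unit is option 2 at 32/3, and filling with it alone uses weight 11×3=33. No mix of the others beats 11×32 = 352.

$352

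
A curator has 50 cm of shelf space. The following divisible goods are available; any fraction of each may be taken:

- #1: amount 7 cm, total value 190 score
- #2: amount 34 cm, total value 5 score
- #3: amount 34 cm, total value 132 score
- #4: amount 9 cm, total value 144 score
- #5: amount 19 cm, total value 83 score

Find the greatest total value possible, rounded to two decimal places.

Take in order of value per unit:
- #1 (190/7 per unit): all 7 → value 190, running total 190.00
- #4 (144/9 per unit): all 9 → value 144, running total 334.00
- #5 (83/19 per unit): all 19 → value 83, running total 417.00
- #3 (132/34 per unit): 15 of 34 → value 15×132/34 = 58.2353, running total 475.24
Total 475.24.

475.24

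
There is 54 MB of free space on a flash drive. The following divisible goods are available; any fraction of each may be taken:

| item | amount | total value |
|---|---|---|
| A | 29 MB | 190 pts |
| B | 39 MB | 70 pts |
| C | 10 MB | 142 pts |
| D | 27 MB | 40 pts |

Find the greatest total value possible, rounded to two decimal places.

358.92

Take in order of value per unit:
- C (142/10 per unit): all 10 → value 142, running total 142.00
- A (190/29 per unit): all 29 → value 190, running total 332.00
- B (70/39 per unit): 15 of 39 → value 15×70/39 = 26.9231, running total 358.92
Total 358.92.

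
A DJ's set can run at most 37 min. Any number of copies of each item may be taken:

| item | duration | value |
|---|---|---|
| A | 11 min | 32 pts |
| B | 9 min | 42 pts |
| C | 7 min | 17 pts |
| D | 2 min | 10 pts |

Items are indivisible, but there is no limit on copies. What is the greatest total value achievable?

182 pts

Best value-per-unit is D at 10/2; filling with it alone gives 18×10 = 180.
Optimal mix: 1×B + 14×D → duration 37, value 182.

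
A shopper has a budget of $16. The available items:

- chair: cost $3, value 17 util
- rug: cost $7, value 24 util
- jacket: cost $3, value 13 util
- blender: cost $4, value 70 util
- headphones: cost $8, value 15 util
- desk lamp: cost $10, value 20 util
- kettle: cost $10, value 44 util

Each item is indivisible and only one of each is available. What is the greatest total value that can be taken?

114 util

Check high-value combinations within $16:
- blender+kettle: cost 4+10=14, value 70+44=114
- chair+rug+blender: cost 3+7+4=14, value 17+24+70=111
- rug+jacket+blender: cost 7+3+4=14, value 24+13+70=107
Best: 114 util.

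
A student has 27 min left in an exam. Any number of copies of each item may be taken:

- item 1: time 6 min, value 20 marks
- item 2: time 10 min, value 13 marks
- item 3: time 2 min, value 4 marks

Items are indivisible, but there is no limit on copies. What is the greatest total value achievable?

84 marks

Best value-per-unit is item 1 at 20/6; filling with it alone gives 4×20 = 80.
Optimal mix: 4×item 1 + 1×item 3 → time 26, value 84.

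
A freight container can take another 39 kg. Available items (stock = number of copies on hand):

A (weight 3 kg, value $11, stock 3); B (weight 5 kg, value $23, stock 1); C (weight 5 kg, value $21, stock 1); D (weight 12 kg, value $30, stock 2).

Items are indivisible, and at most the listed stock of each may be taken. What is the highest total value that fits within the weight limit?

Best selections within weight 39 and stock limits:
- 3×A + 1×B + 2×D: weight 38, value 116
- 1×A + 1×B + 1×C + 2×D: weight 37, value 115
- 3×A + 1×C + 2×D: weight 38, value 114
Best: $116.

$116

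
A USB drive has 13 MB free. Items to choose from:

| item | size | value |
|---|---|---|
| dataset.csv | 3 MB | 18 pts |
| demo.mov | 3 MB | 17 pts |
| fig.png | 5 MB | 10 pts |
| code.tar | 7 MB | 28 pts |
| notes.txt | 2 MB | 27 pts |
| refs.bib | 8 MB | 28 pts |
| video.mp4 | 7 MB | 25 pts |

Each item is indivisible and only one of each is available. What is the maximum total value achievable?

Check high-value combinations within 13 MB:
- dataset.csv+code.tar+notes.txt: size 3+7+2=12, value 18+28+27=73
- dataset.csv+notes.txt+refs.bib: size 3+2+8=13, value 18+27+28=73
- demo.mov+code.tar+notes.txt: size 3+7+2=12, value 17+28+27=72
- dataset.csv+demo.mov+fig.png+notes.txt: size 3+3+5+2=13, value 18+17+10+27=72
- demo.mov+notes.txt+refs.bib: size 3+2+8=13, value 17+27+28=72
Best: 73 pts.

73 pts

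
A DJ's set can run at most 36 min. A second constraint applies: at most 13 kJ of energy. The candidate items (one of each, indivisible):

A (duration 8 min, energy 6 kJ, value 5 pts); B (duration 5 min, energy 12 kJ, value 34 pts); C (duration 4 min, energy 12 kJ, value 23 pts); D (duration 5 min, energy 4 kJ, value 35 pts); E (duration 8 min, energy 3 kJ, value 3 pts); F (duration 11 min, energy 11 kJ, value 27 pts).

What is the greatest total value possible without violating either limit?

43 pts

Feasible sets respecting both limits:
- A+D+E: duration 21, energy 13, value 43
- A+D: duration 13, energy 10, value 40
- D+E: duration 13, energy 7, value 38
Best: 43 pts.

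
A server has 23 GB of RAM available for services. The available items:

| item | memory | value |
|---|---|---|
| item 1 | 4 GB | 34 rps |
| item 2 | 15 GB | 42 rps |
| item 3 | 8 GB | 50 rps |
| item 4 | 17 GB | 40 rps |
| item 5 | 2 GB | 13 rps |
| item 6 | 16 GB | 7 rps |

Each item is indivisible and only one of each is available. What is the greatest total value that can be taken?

Check high-value combinations within 23 GB:
- item 1+item 3+item 5: memory 4+8+2=14, value 34+50+13=97
- item 2+item 3: memory 15+8=23, value 42+50=92
- item 1+item 2+item 5: memory 4+15+2=21, value 34+42+13=89
Best: 97 rps.

97 rps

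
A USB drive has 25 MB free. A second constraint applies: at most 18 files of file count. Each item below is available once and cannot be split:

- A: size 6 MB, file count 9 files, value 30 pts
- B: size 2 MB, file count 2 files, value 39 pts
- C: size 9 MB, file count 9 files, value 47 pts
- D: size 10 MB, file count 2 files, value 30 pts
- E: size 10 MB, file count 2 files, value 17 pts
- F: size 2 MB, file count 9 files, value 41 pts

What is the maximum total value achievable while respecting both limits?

Feasible sets respecting both limits:
- B+D+E+F: size 24, file count 15, value 127
- B+C+D: size 21, file count 13, value 116
- B+D+F: size 14, file count 13, value 110
Best: 127 pts.

127 pts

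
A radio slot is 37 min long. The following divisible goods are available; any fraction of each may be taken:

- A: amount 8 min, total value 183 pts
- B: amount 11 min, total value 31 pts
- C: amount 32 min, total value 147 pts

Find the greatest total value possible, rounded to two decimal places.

316.22

Take in order of value per unit:
- A (183/8 per unit): all 8 → value 183, running total 183.00
- C (147/32 per unit): 29 of 32 → value 29×147/32 = 133.2188, running total 316.22
Total 316.22.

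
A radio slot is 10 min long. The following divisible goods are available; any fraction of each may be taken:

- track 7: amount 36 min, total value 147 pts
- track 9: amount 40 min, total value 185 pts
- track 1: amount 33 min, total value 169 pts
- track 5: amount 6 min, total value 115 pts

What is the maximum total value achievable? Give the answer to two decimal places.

Take in order of value per unit:
- track 5 (115/6 per unit): all 6 → value 115, running total 115.00
- track 1 (169/33 per unit): 4 of 33 → value 4×169/33 = 20.4848, running total 135.48
Total 135.48.

135.48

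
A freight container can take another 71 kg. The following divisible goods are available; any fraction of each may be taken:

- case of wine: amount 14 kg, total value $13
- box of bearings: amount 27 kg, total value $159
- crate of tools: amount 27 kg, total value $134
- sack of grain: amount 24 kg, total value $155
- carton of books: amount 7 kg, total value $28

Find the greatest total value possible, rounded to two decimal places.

413.26

Take in order of value per unit:
- sack of grain (155/24 per unit): all 24 → value 155, running total 155.00
- box of bearings (159/27 per unit): all 27 → value 159, running total 314.00
- crate of tools (134/27 per unit): 20 of 27 → value 20×134/27 = 99.2593, running total 413.26
Total 413.26.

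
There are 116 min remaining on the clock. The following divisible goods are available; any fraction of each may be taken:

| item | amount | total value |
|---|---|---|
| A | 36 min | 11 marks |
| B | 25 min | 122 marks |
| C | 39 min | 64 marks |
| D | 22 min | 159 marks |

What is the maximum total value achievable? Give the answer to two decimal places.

354.17

Take in order of value per unit:
- D (159/22 per unit): all 22 → value 159, running total 159.00
- B (122/25 per unit): all 25 → value 122, running total 281.00
- C (64/39 per unit): all 39 → value 64, running total 345.00
- A (11/36 per unit): 30 of 36 → value 30×11/36 = 9.1667, running total 354.17
Total 354.17.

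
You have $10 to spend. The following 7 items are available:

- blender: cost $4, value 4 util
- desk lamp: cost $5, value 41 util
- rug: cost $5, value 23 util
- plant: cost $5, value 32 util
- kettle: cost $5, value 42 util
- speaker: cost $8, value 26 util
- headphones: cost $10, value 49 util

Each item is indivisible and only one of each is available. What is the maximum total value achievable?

83 util

Check high-value combinations within $10:
- desk lamp+kettle: cost 5+5=10, value 41+42=83
- plant+kettle: cost 5+5=10, value 32+42=74
- desk lamp+plant: cost 5+5=10, value 41+32=73
Best: 83 util.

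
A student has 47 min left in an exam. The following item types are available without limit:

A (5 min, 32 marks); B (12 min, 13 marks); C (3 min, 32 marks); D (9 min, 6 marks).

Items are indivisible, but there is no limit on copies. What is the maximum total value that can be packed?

Best value-per-unit is C at 32/3; filling with it alone gives 15×32 = 480.
Optimal mix: 1×A + 14×C → time 47, value 480.

480 marks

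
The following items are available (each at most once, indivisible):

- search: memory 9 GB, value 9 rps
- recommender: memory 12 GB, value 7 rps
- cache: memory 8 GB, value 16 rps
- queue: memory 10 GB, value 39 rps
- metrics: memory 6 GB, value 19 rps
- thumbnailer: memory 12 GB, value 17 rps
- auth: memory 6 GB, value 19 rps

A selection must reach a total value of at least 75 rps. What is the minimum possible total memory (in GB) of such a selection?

22

Subsets with value ≥ 75, sorted by total memory:
- queue+metrics+auth: memory 22, value 77
- queue+metrics+thumbnailer: memory 28, value 75
- queue+thumbnailer+auth: memory 28, value 75
- cache+queue+metrics+auth: memory 30, value 93
Minimum memory: 22 GB.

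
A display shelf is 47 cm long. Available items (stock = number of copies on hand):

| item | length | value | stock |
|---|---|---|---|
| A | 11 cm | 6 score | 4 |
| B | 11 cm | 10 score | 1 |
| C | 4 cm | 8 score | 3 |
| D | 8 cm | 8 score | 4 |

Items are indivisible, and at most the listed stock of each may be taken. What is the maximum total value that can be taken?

58 score

Best selections within length 47 and stock limits:
- 1×B + 3×C + 3×D: length 47, value 58
- 3×C + 4×D: length 44, value 56
- 1×A + 3×C + 3×D: length 47, value 54
Best: 58 score.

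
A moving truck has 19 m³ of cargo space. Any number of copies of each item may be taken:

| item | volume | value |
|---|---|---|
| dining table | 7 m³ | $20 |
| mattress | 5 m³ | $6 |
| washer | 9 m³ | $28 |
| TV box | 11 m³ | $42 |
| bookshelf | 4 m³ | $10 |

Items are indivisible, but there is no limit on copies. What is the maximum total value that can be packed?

Best value-per-unit is TV box at 42/11; filling with it alone gives 1×42 = 42.
Optimal mix: 1×dining table + 1×TV box → volume 18, value 62.

$62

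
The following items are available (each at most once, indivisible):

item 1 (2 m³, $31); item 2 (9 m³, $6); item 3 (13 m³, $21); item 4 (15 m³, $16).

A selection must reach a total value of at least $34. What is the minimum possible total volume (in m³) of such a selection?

Subsets with value ≥ 34, sorted by total volume:
- item 1+item 2: volume 11, value 37
- item 1+item 3: volume 15, value 52
- item 1+item 4: volume 17, value 47
- item 1+item 2+item 3: volume 24, value 58
Minimum volume: 11 m³.

11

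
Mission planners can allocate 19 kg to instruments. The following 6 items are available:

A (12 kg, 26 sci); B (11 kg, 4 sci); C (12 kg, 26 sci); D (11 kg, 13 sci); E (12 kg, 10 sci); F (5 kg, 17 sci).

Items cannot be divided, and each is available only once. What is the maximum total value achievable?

Check high-value combinations within 19 kg:
- A+F: mass 12+5=17, value 26+17=43
- C+F: mass 12+5=17, value 26+17=43
- D+F: mass 11+5=16, value 13+17=30
Best: 43 sci.

43 sci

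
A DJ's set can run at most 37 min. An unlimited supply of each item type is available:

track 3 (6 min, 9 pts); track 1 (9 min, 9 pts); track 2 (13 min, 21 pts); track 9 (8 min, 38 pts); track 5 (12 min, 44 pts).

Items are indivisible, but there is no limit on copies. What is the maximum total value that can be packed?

Best value-per-unit is track 9 at 38/8; filling with it alone gives 4×38 = 152.
Optimal mix: 3×track 9 + 1×track 5 → duration 36, value 158.

158 pts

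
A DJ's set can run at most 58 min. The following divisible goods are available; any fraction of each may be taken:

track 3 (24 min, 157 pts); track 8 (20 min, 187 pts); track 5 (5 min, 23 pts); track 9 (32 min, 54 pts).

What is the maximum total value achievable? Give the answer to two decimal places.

382.19

Take in order of value per unit:
- track 8 (187/20 per unit): all 20 → value 187, running total 187.00
- track 3 (157/24 per unit): all 24 → value 157, running total 344.00
- track 5 (23/5 per unit): all 5 → value 23, running total 367.00
- track 9 (54/32 per unit): 9 of 32 → value 9×54/32 = 15.1875, running total 382.19
Total 382.19.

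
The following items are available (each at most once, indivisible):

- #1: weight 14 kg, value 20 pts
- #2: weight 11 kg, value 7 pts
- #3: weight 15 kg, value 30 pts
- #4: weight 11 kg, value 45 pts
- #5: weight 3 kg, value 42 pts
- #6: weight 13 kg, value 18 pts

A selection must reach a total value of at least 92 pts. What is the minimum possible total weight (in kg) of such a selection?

Subsets with value ≥ 92, sorted by total weight:
- #2+#4+#5: weight 25, value 94
- #4+#5+#6: weight 27, value 105
- #1+#4+#5: weight 28, value 107
Minimum weight: 25 kg.

25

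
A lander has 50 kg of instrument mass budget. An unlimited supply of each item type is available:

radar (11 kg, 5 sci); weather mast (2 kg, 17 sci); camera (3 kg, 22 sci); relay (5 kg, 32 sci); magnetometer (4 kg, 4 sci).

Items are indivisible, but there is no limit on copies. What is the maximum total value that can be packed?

425 sci

Best value-per-unit is weather mast at 17/2, and filling with it alone uses mass 25×2=50. No mix of the others beats 25×17 = 425.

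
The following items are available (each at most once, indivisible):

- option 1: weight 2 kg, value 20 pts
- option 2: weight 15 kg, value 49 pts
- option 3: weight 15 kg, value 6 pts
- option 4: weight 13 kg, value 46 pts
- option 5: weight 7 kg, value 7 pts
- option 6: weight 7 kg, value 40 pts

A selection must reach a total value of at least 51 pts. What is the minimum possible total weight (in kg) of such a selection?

9

Subsets with value ≥ 51, sorted by total weight:
- option 1+option 6: weight 9, value 60
- option 1+option 4: weight 15, value 66
- option 1+option 5+option 6: weight 16, value 67
Minimum weight: 9 kg.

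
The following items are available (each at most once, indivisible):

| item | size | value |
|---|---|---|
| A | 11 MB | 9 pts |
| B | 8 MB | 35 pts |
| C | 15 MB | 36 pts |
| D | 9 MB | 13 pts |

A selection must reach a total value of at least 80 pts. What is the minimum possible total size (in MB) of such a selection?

Subsets with value ≥ 80, sorted by total size:
- B+C+D: size 32, value 84
- A+B+C: size 34, value 80
- A+B+C+D: size 43, value 93
Minimum size: 32 MB.

32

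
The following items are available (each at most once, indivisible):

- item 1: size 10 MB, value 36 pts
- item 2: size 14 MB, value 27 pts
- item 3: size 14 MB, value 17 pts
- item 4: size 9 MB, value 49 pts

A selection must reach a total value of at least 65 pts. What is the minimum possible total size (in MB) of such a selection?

Subsets with value ≥ 65, sorted by total size:
- item 1+item 4: size 19, value 85
- item 2+item 4: size 23, value 76
- item 3+item 4: size 23, value 66
- item 1+item 2+item 4: size 33, value 112
Minimum size: 19 MB.

19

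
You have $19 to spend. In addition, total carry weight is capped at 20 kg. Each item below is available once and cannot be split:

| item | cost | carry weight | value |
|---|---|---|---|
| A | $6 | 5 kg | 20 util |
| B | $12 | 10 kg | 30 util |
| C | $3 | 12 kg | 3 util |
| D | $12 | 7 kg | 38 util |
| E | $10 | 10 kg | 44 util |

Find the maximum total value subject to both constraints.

64 util

Feasible sets respecting both limits:
- A+E: cost 16, carry weight 15, value 64
- A+D: cost 18, carry weight 12, value 58
- A+B: cost 18, carry weight 15, value 50
- E: cost 10, carry weight 10, value 44
Best: 64 util.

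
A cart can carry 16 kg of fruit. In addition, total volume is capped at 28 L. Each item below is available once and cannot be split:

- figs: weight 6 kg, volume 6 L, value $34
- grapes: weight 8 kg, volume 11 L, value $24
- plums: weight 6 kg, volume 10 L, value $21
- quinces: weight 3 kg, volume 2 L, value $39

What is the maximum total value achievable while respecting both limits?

$94

Feasible sets respecting both limits:
- figs+plums+quinces: weight 15, volume 18, value 94
- figs+quinces: weight 9, volume 8, value 73
- grapes+quinces: weight 11, volume 13, value 63
Best: $94.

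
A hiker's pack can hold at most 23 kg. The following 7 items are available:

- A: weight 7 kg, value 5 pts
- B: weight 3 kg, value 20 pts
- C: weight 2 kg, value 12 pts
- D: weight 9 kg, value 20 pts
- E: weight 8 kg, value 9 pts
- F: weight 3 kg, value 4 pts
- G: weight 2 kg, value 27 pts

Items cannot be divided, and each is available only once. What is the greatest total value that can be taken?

Check high-value combinations within 23 kg:
- A+B+C+D+G: weight 7+3+2+9+2=23, value 5+20+12+20+27=84
- B+C+D+F+G: weight 3+2+9+3+2=19, value 20+12+20+4+27=83
- B+C+D+G: weight 3+2+9+2=16, value 20+12+20+27=79
- B+D+E+G: weight 3+9+8+2=22, value 20+20+9+27=76
Best: 84 pts.

84 pts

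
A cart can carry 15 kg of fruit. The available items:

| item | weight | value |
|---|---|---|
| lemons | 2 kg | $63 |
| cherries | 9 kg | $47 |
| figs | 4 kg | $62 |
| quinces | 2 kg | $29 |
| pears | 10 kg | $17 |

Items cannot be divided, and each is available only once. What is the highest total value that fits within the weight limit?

$172

Check high-value combinations within 15 kg:
- lemons+cherries+figs: weight 2+9+4=15, value 63+47+62=172
- lemons+figs+quinces: weight 2+4+2=8, value 63+62+29=154
- lemons+cherries+quinces: weight 2+9+2=13, value 63+47+29=139
- cherries+figs+quinces: weight 9+4+2=15, value 47+62+29=138
Best: $172.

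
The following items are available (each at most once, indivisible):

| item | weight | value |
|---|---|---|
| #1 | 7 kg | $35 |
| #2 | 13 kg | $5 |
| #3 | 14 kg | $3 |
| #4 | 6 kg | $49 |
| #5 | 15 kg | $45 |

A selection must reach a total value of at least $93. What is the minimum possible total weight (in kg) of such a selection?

21

Subsets with value ≥ 93, sorted by total weight:
- #4+#5: weight 21, value 94
- #1+#4+#5: weight 28, value 129
Minimum weight: 21 kg.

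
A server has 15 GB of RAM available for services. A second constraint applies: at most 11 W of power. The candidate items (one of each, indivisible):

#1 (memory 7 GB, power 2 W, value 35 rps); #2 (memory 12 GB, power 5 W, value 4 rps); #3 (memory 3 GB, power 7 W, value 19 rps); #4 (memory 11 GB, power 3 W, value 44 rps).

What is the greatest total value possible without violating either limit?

63 rps

Feasible sets respecting both limits:
- #3+#4: memory 14, power 10, value 63
- #1+#3: memory 10, power 9, value 54
- #4: memory 11, power 3, value 44
Best: 63 rps.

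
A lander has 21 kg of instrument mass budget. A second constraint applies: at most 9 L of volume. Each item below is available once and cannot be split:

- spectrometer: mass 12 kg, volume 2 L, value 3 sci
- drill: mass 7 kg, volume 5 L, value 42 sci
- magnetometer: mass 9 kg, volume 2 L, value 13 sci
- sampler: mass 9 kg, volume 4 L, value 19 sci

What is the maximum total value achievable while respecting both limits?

61 sci

Feasible sets respecting both limits:
- drill+sampler: mass 16, volume 9, value 61
- drill+magnetometer: mass 16, volume 7, value 55
- spectrometer+drill: mass 19, volume 7, value 45
- drill: mass 7, volume 5, value 42
Best: 61 sci.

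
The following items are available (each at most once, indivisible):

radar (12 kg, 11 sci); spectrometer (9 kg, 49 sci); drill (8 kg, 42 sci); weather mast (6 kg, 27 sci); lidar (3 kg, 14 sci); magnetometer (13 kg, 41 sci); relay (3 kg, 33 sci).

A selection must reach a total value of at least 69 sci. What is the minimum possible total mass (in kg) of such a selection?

Subsets with value ≥ 69, sorted by total mass:
- drill+relay: mass 11, value 75
- spectrometer+relay: mass 12, value 82
Minimum mass: 11 kg.

11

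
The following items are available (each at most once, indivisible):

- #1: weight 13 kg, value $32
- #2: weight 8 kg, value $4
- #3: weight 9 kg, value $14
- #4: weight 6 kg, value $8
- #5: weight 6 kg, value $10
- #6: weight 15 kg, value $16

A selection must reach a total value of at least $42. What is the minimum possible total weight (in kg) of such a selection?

Subsets with value ≥ 42, sorted by total weight:
- #1+#5: weight 19, value 42
- #1+#3: weight 22, value 46
Minimum weight: 19 kg.

19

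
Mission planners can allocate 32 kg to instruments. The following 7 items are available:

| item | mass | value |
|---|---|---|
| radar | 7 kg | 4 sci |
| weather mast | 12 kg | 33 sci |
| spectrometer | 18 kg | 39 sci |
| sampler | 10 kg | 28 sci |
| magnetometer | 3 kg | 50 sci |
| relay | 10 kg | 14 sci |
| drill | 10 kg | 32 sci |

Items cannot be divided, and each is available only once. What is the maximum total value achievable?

121 sci

Check high-value combinations within 32 kg:
- spectrometer+magnetometer+drill: mass 18+3+10=31, value 39+50+32=121
- radar+weather mast+magnetometer+drill: mass 7+12+3+10=32, value 4+33+50+32=119
- spectrometer+sampler+magnetometer: mass 18+10+3=31, value 39+28+50=117
- weather mast+magnetometer+drill: mass 12+3+10=25, value 33+50+32=115
- radar+weather mast+sampler+magnetometer: mass 7+12+10+3=32, value 4+33+28+50=115
Best: 121 sci.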